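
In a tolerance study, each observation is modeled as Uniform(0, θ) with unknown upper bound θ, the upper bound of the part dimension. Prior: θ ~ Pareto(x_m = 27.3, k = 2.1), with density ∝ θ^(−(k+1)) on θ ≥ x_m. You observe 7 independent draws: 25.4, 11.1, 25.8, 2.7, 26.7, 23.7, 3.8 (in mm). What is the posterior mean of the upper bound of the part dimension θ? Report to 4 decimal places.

A Pareto(scale x_m, shape k) prior on the upper bound θ of Uniform(0, θ) is conjugate: posterior is Pareto(max(x_m, max xᵢ), k + n).
Sample maximum = 26.7; prior scale x_m = 27.3 → posterior scale = max = 27.3.
Posterior shape = 2.1 + 7 = 9.1.
E[θ|data] = k·x_m/(k−1) = 9.1·27.3/8.1 = 30.6704.

30.6704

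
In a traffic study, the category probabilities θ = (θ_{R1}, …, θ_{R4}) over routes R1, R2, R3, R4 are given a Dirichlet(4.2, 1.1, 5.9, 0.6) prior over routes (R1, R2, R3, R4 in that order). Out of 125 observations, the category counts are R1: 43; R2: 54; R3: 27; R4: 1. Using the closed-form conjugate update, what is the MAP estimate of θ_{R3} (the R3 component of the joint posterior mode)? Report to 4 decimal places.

The Dirichlet prior is conjugate to the Multinomial likelihood: each posterior αⱼ = prior αⱼ + observed count nⱼ.
Posterior concentration: (47.2, 55.1, 32.9, 1.6), total = 136.8.
Joint mode component: (α_{R3}−1)/(Σα−K) = 31.9/132.8 = 0.2402.

0.2402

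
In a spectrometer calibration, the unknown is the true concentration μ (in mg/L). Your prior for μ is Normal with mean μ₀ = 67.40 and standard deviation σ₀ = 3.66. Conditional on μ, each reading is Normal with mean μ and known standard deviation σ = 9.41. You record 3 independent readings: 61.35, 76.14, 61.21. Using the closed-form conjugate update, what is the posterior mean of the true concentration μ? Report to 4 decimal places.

For Normal data with known variance σ², a Normal(μ₀, σ₀²) prior on μ is conjugate. Posterior precision = 1/σ₀² + n/σ²; posterior mean is the precision-weighted average of μ₀ and x̄.
Σxᵢ = 61.35 + 76.14 + 61.21 = 198.7, so n·x̄ = 198.7.
σ₀² = 3.66² = 13.3956, σ² = 9.41² = 88.5481; σ² + n·σ₀² = 88.5481 + 3·13.3956 = 128.7349.
Posterior mean = (μ₀/σ₀² + n·x̄/σ²)/(1/σ₀² + n/σ²) = (σ²·μ₀ + σ₀²·n·x̄)/(σ² + n·σ₀²) = (88.5481·67.40 + 13.3956·198.7)/128.7349 = 8629.84766/128.7349 = 67.0358.

67.0358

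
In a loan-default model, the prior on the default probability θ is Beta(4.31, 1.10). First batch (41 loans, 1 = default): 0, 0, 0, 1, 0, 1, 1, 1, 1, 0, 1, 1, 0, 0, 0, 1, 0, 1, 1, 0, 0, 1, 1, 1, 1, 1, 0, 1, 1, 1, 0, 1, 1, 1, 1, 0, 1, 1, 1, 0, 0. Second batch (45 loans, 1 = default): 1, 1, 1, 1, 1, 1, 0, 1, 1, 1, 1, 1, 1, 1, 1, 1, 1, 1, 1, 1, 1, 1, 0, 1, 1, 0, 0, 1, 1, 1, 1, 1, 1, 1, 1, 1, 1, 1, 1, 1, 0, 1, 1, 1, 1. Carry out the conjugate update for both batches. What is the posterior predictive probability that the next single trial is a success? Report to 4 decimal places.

The Beta prior is conjugate to a Binomial/Bernoulli likelihood; the update adds successes to α and failures to β.
After batch 1: Beta(4.31+25, 1.10+16) = Beta(29.31, 17.10).
After batch 2: Beta(29.31+40, 17.10+5) = Beta(69.31, 22.10).
For a single future Bernoulli trial, P(success | data) = α/(α+β) = 0.7582.

0.7582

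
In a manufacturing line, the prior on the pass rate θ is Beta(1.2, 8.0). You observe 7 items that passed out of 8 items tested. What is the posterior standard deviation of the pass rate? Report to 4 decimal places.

0.1171

The Beta prior is conjugate to a Binomial/Bernoulli likelihood; the update adds successes to α and failures to β.
Posterior: Beta(α+k, β+n−k) = Beta(1.2+7, 8.0+1) = Beta(8.2, 9.0).
Var = αβ/((α+β)²(α+β+1)) = 8.2·9.0/(17.2²·18.2) = 0.01370655; SD = √0.01370655 = 0.1171.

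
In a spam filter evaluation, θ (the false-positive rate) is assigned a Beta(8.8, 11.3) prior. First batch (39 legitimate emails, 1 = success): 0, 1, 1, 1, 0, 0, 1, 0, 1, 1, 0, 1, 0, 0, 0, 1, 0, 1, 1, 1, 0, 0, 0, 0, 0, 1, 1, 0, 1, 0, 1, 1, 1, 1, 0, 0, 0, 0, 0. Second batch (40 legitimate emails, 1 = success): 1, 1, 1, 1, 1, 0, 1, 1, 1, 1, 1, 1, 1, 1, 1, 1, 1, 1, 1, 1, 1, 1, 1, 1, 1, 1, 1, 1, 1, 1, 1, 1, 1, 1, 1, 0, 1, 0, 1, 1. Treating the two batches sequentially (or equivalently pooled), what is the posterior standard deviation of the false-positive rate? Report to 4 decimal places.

The Beta prior is conjugate to a Binomial/Bernoulli likelihood; the update adds successes to α and failures to β.
After batch 1: Beta(8.8+18, 11.3+21) = Beta(26.8, 32.3).
After batch 2: Beta(26.8+37, 32.3+3) = Beta(63.8, 35.3).
Var = αβ/((α+β)²(α+β+1)) = 63.8·35.3/(99.1²·100.1) = 0.00229094; SD = √0.00229094 = 0.0479.

0.0479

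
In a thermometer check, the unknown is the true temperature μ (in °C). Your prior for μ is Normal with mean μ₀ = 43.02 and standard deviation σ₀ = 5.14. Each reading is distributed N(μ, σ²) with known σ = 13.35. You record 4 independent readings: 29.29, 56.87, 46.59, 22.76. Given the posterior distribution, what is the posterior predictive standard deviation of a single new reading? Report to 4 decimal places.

For Normal data with known variance σ², a Normal(μ₀, σ₀²) prior on μ is conjugate. Posterior precision = 1/σ₀² + n/σ²; posterior mean is the precision-weighted average of μ₀ and x̄.
σ₀² = 5.14² = 26.4196, σ² = 13.35² = 178.2225; σ² + n·σ₀² = 178.2225 + 4·26.4196 = 283.9009.
Posterior precision = 1/σ₀² + n/σ² = 1/26.4196 + 4/178.2225 = (σ² + n·σ₀²)/(σ₀²σ²) = 283.9009/(26.4196·178.2225); posterior variance σₙ² = σ₀²σ²/(σ² + n·σ₀²) = 26.4196·178.2225/283.9009 = 16.585249.
Predictive variance for one new observation = σₙ² + σ² = 26.4196·178.2225/283.9009 + 178.2225 = σ²·(σ₀² + 283.9009)/283.9009 = 178.2225·310.3205/283.9009 = 194.807749; SD = √(178.2225·310.3205/283.9009) = 13.9574.

13.9574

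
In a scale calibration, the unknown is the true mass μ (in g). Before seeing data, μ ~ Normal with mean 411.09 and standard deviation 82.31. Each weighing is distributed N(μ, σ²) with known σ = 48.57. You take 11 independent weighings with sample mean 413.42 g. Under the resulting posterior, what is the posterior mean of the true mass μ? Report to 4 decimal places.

For Normal data with known variance σ², a Normal(μ₀, σ₀²) prior on μ is conjugate. Posterior precision = 1/σ₀² + n/σ²; posterior mean is the precision-weighted average of μ₀ and x̄.
n·x̄ = 11·413.42 = 4547.62.
σ₀² = 82.31² = 6774.9361, σ² = 48.57² = 2359.0449; σ² + n·σ₀² = 2359.0449 + 11·6774.9361 = 76883.342.
Posterior mean = (μ₀/σ₀² + n·x̄/σ²)/(1/σ₀² + n/σ²) = (σ²·μ₀ + σ₀²·n·x̄)/(σ² + n·σ₀²) = (2359.0449·411.09 + 6774.9361·4547.62)/76883.342 = 31779614.675023/76883.342 = 413.3485.

413.3485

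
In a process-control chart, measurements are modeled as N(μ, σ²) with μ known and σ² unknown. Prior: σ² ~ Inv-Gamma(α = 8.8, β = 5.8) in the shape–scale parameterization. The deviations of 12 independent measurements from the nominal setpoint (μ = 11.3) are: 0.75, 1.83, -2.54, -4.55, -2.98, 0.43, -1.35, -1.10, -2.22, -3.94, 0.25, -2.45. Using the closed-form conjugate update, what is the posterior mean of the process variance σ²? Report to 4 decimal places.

With known mean μ and an Inverse-Gamma(α, β) prior on σ², the Normal likelihood is conjugate: posterior is Inv-Gamma(α + n/2, β + Σ(xᵢ−μ)²/2).
Σ(xᵢ−μ)² = (0.75)² + (1.83)² + (-2.54)² + (-4.55)² + (-2.98)² + (0.43)² + (-1.35)² + (-1.10)² + (-2.22)² + (-3.94)² + (0.25)² + (-2.45)² = 69.6803.
Posterior: Inv-Gamma(8.8 + 12/2, 5.8 + 69.6803/2) = Inv-Gamma(14.80, 40.64015).
E[σ²|data] = β/(α−1) = 40.64015/13.80 = 2.9449.

2.9449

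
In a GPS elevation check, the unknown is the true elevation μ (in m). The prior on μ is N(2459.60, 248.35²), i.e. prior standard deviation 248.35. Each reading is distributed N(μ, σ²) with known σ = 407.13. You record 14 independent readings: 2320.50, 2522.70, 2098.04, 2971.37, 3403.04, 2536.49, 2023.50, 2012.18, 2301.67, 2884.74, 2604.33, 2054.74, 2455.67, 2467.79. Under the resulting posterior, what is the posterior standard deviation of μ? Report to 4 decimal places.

For Normal data with known variance σ², a Normal(μ₀, σ₀²) prior on μ is conjugate. Posterior precision = 1/σ₀² + n/σ²; posterior mean is the precision-weighted average of μ₀ and x̄.
σ₀² = 248.35² = 61677.7225, σ² = 407.13² = 165754.8369; σ² + n·σ₀² = 165754.8369 + 14·61677.7225 = 1029242.9519.
Posterior precision = 1/σ₀² + n/σ² = 1/61677.7225 + 14/165754.8369 = (σ² + n·σ₀²)/(σ₀²σ²) = 1029242.9519/(61677.7225·165754.8369); posterior variance σₙ² = σ₀²σ²/(σ² + n·σ₀²) = 61677.7225·165754.8369/1029242.9519 = 9932.913132.
Posterior SD = √σₙ² = √(61677.7225·165754.8369/1029242.9519) = 99.6640.

99.6640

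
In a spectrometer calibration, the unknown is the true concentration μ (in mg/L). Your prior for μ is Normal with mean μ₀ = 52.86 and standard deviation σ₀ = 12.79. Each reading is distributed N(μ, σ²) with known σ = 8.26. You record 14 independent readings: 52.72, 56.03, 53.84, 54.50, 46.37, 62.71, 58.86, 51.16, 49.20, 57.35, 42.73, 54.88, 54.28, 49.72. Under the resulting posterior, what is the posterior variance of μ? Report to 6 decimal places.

For Normal data with known variance σ², a Normal(μ₀, σ₀²) prior on μ is conjugate. Posterior precision = 1/σ₀² + n/σ²; posterior mean is the precision-weighted average of μ₀ and x̄.
σ₀² = 12.79² = 163.5841, σ² = 8.26² = 68.2276; σ² + n·σ₀² = 68.2276 + 14·163.5841 = 2358.405.
Posterior precision = 1/σ₀² + n/σ² = 1/163.5841 + 14/68.2276 = (σ² + n·σ₀²)/(σ₀²σ²) = 2358.405/(163.5841·68.2276); posterior variance σₙ² = σ₀²σ²/(σ² + n·σ₀²) = 163.5841·68.2276/2358.405 = 4.732415.

4.732415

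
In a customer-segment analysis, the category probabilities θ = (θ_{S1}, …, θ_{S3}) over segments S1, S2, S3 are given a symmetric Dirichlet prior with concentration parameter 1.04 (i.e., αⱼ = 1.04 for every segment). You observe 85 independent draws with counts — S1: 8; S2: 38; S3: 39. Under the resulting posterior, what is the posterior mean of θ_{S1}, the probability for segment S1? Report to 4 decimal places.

0.1026

The Dirichlet prior is conjugate to the Multinomial likelihood: each posterior αⱼ = prior αⱼ + observed count nⱼ.
Posterior concentration: (9.04, 39.04, 40.04), total = 88.12.
E[θ_{S1}|data] = α_{S1}/Σα = 9.04/88.12 = 0.1026.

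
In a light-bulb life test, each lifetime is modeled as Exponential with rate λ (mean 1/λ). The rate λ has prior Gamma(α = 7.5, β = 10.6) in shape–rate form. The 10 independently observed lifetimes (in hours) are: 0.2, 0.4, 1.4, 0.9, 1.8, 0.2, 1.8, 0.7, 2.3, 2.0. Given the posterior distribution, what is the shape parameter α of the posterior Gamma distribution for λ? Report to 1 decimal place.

With a Gamma(shape α, rate β) prior on the exponential rate λ, the posterior after n observations with total T = Σxᵢ is Gamma(α+n, β+T).
Sum of observations T = 11.7 hours; n = 10.
Posterior: Gamma(7.5+10, 10.6+11.7) = Gamma(17.5, 22.3).
Posterior α = 17.5.

17.5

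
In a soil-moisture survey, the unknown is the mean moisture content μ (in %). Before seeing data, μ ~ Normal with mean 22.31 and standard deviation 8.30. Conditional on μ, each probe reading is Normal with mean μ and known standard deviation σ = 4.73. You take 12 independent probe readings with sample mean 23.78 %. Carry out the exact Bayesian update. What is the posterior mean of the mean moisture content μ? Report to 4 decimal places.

For Normal data with known variance σ², a Normal(μ₀, σ₀²) prior on μ is conjugate. Posterior precision = 1/σ₀² + n/σ²; posterior mean is the precision-weighted average of μ₀ and x̄.
n·x̄ = 12·23.78 = 285.36.
σ₀² = 8.30² = 68.89, σ² = 4.73² = 22.3729; σ² + n·σ₀² = 22.3729 + 12·68.89 = 849.0529.
Posterior mean = (μ₀/σ₀² + n·x̄/σ²)/(1/σ₀² + n/σ²) = (σ²·μ₀ + σ₀²·n·x̄)/(σ² + n·σ₀²) = (22.3729·22.31 + 68.89·285.36)/849.0529 = 20157.589799/849.0529 = 23.7413.

23.7413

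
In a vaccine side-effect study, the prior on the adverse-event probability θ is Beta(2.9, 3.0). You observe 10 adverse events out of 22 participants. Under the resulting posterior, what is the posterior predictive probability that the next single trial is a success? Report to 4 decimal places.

The Beta prior is conjugate to a Binomial/Bernoulli likelihood; the update adds successes to α and failures to β.
Posterior: Beta(α+k, β+n−k) = Beta(2.9+10, 3.0+12) = Beta(12.9, 15.0).
For a single future Bernoulli trial, P(success | data) = α/(α+β) = 0.4624.

0.4624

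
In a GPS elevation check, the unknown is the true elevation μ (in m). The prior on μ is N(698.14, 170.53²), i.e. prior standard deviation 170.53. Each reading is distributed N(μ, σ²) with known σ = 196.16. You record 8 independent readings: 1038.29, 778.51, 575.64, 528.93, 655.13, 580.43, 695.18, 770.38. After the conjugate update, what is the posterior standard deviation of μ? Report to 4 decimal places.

For Normal data with known variance σ², a Normal(μ₀, σ₀²) prior on μ is conjugate. Posterior precision = 1/σ₀² + n/σ²; posterior mean is the precision-weighted average of μ₀ and x̄.
σ₀² = 170.53² = 29080.4809, σ² = 196.16² = 38478.7456; σ² + n·σ₀² = 38478.7456 + 8·29080.4809 = 271122.5928.
Posterior precision = 1/σ₀² + n/σ² = 1/29080.4809 + 8/38478.7456 = (σ² + n·σ₀²)/(σ₀²σ²) = 271122.5928/(29080.4809·38478.7456); posterior variance σₙ² = σ₀²σ²/(σ² + n·σ₀²) = 29080.4809·38478.7456/271122.5928 = 4127.212030.
Posterior SD = √σₙ² = √(29080.4809·38478.7456/271122.5928) = 64.2434.

64.2434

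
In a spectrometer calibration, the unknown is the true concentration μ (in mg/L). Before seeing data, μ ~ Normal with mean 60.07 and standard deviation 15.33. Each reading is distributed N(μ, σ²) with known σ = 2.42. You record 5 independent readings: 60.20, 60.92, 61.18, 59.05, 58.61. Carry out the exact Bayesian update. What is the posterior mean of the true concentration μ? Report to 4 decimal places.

59.9924

For Normal data with known variance σ², a Normal(μ₀, σ₀²) prior on μ is conjugate. Posterior precision = 1/σ₀² + n/σ²; posterior mean is the precision-weighted average of μ₀ and x̄.
Σxᵢ = 60.20 + 60.92 + 61.18 + 59.05 + 58.61 = 299.96, so n·x̄ = 299.96.
σ₀² = 15.33² = 235.0089, σ² = 2.42² = 5.8564; σ² + n·σ₀² = 5.8564 + 5·235.0089 = 1180.9009.
Posterior mean = (μ₀/σ₀² + n·x̄/σ²)/(1/σ₀² + n/σ²) = (σ²·μ₀ + σ₀²·n·x̄)/(σ² + n·σ₀²) = (5.8564·60.07 + 235.0089·299.96)/1180.9009 = 70845.063592/1180.9009 = 59.9924.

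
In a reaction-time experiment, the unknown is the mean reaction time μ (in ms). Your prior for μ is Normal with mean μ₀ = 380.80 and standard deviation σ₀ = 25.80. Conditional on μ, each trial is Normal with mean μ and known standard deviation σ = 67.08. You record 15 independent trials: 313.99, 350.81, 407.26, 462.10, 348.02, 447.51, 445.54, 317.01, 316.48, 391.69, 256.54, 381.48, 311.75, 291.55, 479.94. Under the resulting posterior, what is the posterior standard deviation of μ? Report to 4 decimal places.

For Normal data with known variance σ², a Normal(μ₀, σ₀²) prior on μ is conjugate. Posterior precision = 1/σ₀² + n/σ²; posterior mean is the precision-weighted average of μ₀ and x̄.
σ₀² = 25.80² = 665.64, σ² = 67.08² = 4499.7264; σ² + n·σ₀² = 4499.7264 + 15·665.64 = 14484.3264.
Posterior precision = 1/σ₀² + n/σ² = 1/665.64 + 15/4499.7264 = (σ² + n·σ₀²)/(σ₀²σ²) = 14484.3264/(665.64·4499.7264); posterior variance σₙ² = σ₀²σ²/(σ² + n·σ₀²) = 665.64·4499.7264/14484.3264 = 206.788897.
Posterior SD = √σₙ² = √(665.64·4499.7264/14484.3264) = 14.3802.

14.3802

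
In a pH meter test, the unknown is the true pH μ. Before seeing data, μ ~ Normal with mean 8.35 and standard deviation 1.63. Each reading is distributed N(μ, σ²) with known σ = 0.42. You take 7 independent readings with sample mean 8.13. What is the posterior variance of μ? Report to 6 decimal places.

For Normal data with known variance σ², a Normal(μ₀, σ₀²) prior on μ is conjugate. Posterior precision = 1/σ₀² + n/σ²; posterior mean is the precision-weighted average of μ₀ and x̄.
σ₀² = 1.63² = 2.6569, σ² = 0.42² = 0.1764; σ² + n·σ₀² = 0.1764 + 7·2.6569 = 18.7747.
Posterior precision = 1/σ₀² + n/σ² = 1/2.6569 + 7/0.1764 = (σ² + n·σ₀²)/(σ₀²σ²) = 18.7747/(2.6569·0.1764); posterior variance σₙ² = σ₀²σ²/(σ² + n·σ₀²) = 2.6569·0.1764/18.7747 = 0.024963.

0.024963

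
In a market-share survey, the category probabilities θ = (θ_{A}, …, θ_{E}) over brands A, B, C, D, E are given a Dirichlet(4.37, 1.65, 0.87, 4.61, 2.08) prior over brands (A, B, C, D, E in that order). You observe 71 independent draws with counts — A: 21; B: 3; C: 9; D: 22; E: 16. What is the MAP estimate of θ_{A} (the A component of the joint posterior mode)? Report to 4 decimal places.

0.3062

The Dirichlet prior is conjugate to the Multinomial likelihood: each posterior αⱼ = prior αⱼ + observed count nⱼ.
Posterior concentration: (25.37, 4.65, 9.87, 26.61, 18.08), total = 84.58.
Joint mode component: (α_{A}−1)/(Σα−K) = 24.37/79.58 = 0.3062.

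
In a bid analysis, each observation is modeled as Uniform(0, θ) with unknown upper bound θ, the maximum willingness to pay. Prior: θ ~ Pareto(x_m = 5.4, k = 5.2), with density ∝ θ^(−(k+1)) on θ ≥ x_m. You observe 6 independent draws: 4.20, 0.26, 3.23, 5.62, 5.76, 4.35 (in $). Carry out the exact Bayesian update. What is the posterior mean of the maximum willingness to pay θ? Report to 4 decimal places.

6.3247

A Pareto(scale x_m, shape k) prior on the upper bound θ of Uniform(0, θ) is conjugate: posterior is Pareto(max(x_m, max xᵢ), k + n).
Sample maximum = 5.76; prior scale x_m = 5.4 → posterior scale = max = 5.76.
Posterior shape = 5.2 + 6 = 11.2.
E[θ|data] = k·x_m/(k−1) = 11.2·5.76/10.2 = 6.3247.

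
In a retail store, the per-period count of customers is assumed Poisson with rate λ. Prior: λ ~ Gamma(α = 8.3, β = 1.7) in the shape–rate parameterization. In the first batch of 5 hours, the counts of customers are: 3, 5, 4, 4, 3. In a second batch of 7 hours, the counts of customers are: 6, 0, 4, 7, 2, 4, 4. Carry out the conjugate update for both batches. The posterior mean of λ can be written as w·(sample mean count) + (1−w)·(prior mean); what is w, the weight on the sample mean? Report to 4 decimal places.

With a Gamma(shape α, rate β) prior, the Poisson likelihood is conjugate: the posterior is Gamma(α + ΣXᵢ, β + n).
Total number of hours: n = 5 + 7 = 12.
Posterior mean = (α₀+S)/(β₀+n) = [n/(β₀+n)]·(S/n) + [β₀/(β₀+n)]·(α₀/β₀), so only n and β₀ enter the weight.
Weight on data w = n/(β₀+n) = 12/(1.7+12) = 12/13.7 = 0.8759.

0.8759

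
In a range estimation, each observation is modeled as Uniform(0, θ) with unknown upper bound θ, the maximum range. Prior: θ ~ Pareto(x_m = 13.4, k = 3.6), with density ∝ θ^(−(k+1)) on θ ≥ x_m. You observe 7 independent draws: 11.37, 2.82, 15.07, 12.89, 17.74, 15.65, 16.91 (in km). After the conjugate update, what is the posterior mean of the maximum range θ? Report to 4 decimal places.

19.5879

A Pareto(scale x_m, shape k) prior on the upper bound θ of Uniform(0, θ) is conjugate: posterior is Pareto(max(x_m, max xᵢ), k + n).
Sample maximum = 17.74; prior scale x_m = 13.4 → posterior scale = max = 17.74.
Posterior shape = 3.6 + 7 = 10.6.
E[θ|data] = k·x_m/(k−1) = 10.6·17.74/9.6 = 19.5879.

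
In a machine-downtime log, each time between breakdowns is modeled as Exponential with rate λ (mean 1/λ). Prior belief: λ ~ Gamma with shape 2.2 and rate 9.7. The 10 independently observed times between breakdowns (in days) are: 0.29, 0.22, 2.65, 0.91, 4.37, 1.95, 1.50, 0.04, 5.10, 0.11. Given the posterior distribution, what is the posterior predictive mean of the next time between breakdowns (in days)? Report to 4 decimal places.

2.3964

With a Gamma(shape α, rate β) prior on the exponential rate λ, the posterior after n observations with total T = Σxᵢ is Gamma(α+n, β+T).
Sum of observations T = 17.14 days; n = 10.
Posterior: Gamma(2.2+10, 9.7+17.14) = Gamma(12.2, 26.84).
The predictive distribution for the next observation is Lomax; its mean is β/(α−1) = 26.84/11.2 = 2.3964.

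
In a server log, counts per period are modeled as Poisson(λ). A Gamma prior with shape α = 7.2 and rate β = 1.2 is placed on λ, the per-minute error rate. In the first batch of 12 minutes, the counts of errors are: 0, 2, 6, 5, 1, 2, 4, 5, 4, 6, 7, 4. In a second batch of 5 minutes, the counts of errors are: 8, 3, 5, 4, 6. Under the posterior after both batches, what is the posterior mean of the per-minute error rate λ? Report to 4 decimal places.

4.3516

With a Gamma(shape α, rate β) prior, the Poisson likelihood is conjugate: the posterior is Gamma(α + ΣXᵢ, β + n).
Batch 1: sum of counts S = 46 over n = 12 minutes.
After batch 1: Gamma(α+S, β+n) = Gamma(7.2+46, 1.2+12) = Gamma(53.2, 13.2).
Batch 2: sum of counts S = 26 over n = 5 minutes.
After batch 2: Gamma(α+S, β+n) = Gamma(53.2+26, 13.2+5) = Gamma(79.2, 18.2).
Posterior mean = α/β = 79.2/18.2 = 4.3516.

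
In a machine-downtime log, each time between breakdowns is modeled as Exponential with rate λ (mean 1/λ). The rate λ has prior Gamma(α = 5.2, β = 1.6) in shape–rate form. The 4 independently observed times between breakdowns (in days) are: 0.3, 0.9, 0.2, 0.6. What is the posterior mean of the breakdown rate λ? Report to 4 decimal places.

With a Gamma(shape α, rate β) prior on the exponential rate λ, the posterior after n observations with total T = Σxᵢ is Gamma(α+n, β+T).
Sum of observations T = 2.0 days; n = 4.
Posterior: Gamma(5.2+4, 1.6+2.0) = Gamma(9.2, 3.6).
Posterior mean of λ = α/β = 9.2/3.6 = 2.5556.

2.5556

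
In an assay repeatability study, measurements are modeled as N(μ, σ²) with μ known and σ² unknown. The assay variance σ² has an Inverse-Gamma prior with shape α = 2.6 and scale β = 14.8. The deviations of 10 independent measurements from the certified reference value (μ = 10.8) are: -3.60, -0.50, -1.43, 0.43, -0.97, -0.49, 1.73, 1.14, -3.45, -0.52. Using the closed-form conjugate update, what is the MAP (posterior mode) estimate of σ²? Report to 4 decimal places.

With known mean μ and an Inverse-Gamma(α, β) prior on σ², the Normal likelihood is conjugate: posterior is Inv-Gamma(α + n/2, β + Σ(xᵢ−μ)²/2).
Σ(xᵢ−μ)² = (-3.60)² + (-0.50)² + (-1.43)² + (0.43)² + (-0.97)² + (-0.49)² + (1.73)² + (1.14)² + (-3.45)² + (-0.52)² = 33.0862.
Posterior: Inv-Gamma(2.6 + 10/2, 14.8 + 33.0862/2) = Inv-Gamma(7.60, 31.34310).
Mode = β/(α+1) = 31.34310/8.60 = 3.6445.

3.6445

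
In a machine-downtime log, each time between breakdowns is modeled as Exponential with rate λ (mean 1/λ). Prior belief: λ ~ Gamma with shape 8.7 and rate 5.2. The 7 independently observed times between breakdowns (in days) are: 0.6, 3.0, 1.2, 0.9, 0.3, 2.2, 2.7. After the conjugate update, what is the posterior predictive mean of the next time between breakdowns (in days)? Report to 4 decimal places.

With a Gamma(shape α, rate β) prior on the exponential rate λ, the posterior after n observations with total T = Σxᵢ is Gamma(α+n, β+T).
Sum of observations T = 10.9 days; n = 7.
Posterior: Gamma(8.7+7, 5.2+10.9) = Gamma(15.7, 16.1).
The predictive distribution for the next observation is Lomax; its mean is β/(α−1) = 16.1/14.7 = 1.0952.

1.0952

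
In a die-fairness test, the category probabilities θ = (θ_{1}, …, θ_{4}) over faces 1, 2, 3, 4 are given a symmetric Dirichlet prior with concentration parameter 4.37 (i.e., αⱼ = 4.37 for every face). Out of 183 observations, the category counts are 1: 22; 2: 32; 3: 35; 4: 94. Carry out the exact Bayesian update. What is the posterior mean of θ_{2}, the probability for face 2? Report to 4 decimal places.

0.1814

The Dirichlet prior is conjugate to the Multinomial likelihood: each posterior αⱼ = prior αⱼ + observed count nⱼ.
Posterior concentration: (26.37, 36.37, 39.37, 98.37), total = 200.48.
E[θ_{2}|data] = α_{2}/Σα = 36.37/200.48 = 0.1814.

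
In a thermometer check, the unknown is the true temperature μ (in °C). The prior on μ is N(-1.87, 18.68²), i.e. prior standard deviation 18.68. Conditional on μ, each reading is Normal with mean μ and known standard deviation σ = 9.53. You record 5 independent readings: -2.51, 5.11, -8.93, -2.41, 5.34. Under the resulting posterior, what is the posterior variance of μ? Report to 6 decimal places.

17.265429

For Normal data with known variance σ², a Normal(μ₀, σ₀²) prior on μ is conjugate. Posterior precision = 1/σ₀² + n/σ²; posterior mean is the precision-weighted average of μ₀ and x̄.
σ₀² = 18.68² = 348.9424, σ² = 9.53² = 90.8209; σ² + n·σ₀² = 90.8209 + 5·348.9424 = 1835.5329.
Posterior precision = 1/σ₀² + n/σ² = 1/348.9424 + 5/90.8209 = (σ² + n·σ₀²)/(σ₀²σ²) = 1835.5329/(348.9424·90.8209); posterior variance σₙ² = σ₀²σ²/(σ² + n·σ₀²) = 348.9424·90.8209/1835.5329 = 17.265429.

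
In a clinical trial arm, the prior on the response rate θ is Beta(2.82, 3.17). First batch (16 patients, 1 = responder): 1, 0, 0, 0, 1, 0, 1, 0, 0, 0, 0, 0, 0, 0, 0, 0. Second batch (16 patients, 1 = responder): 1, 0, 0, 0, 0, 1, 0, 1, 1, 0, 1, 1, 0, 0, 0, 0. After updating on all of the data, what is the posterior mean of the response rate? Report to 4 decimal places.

The Beta prior is conjugate to a Binomial/Bernoulli likelihood; the update adds successes to α and failures to β.
After batch 1: Beta(2.82+3, 3.17+13) = Beta(5.82, 16.17).
After batch 2: Beta(5.82+6, 16.17+10) = Beta(11.82, 26.17).
Posterior mean = α/(α+β) = 11.82/37.99 = 0.3111.

0.3111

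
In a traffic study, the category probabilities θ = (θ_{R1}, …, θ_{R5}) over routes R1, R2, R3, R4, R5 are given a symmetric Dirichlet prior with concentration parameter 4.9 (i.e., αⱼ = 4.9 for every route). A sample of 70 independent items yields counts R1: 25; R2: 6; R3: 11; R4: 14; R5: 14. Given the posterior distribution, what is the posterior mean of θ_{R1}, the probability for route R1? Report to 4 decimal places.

The Dirichlet prior is conjugate to the Multinomial likelihood: each posterior αⱼ = prior αⱼ + observed count nⱼ.
Posterior concentration: (29.9, 10.9, 15.9, 18.9, 18.9), total = 94.5.
E[θ_{R1}|data] = α_{R1}/Σα = 29.9/94.5 = 0.3164.

0.3164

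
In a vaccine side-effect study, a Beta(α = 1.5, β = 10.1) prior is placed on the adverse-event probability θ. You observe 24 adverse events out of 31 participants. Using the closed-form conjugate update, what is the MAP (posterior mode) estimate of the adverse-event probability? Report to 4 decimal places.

The Beta prior is conjugate to a Binomial/Bernoulli likelihood; the update adds successes to α and failures to β.
Posterior: Beta(α+k, β+n−k) = Beta(1.5+24, 10.1+7) = Beta(25.5, 17.1).
Mode of Beta(a,b) for a,b>1 is (a−1)/(a+b−2) = 24.5/40.6 = 0.6034.

0.6034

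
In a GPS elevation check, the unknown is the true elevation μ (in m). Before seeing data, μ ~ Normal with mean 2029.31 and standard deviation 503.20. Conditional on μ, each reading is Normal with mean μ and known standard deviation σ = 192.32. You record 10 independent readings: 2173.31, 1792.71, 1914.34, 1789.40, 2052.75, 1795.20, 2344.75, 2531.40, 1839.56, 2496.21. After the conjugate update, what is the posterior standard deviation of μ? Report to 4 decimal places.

For Normal data with known variance σ², a Normal(μ₀, σ₀²) prior on μ is conjugate. Posterior precision = 1/σ₀² + n/σ²; posterior mean is the precision-weighted average of μ₀ and x̄.
σ₀² = 503.20² = 253210.24, σ² = 192.32² = 36986.9824; σ² + n·σ₀² = 36986.9824 + 10·253210.24 = 2569089.3824.
Posterior precision = 1/σ₀² + n/σ² = 1/253210.24 + 10/36986.9824 = (σ² + n·σ₀²)/(σ₀²σ²) = 2569089.3824/(253210.24·36986.9824); posterior variance σₙ² = σ₀²σ²/(σ² + n·σ₀²) = 253210.24·36986.9824/2569089.3824 = 3645.448366.
Posterior SD = √σₙ² = √(253210.24·36986.9824/2569089.3824) = 60.3775.

60.3775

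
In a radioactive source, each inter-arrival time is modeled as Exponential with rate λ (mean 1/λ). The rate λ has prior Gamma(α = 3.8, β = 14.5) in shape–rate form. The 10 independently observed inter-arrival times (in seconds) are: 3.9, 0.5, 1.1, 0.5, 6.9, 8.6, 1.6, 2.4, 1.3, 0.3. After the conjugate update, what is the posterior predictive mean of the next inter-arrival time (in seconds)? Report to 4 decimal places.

With a Gamma(shape α, rate β) prior on the exponential rate λ, the posterior after n observations with total T = Σxᵢ is Gamma(α+n, β+T).
Sum of observations T = 27.1 seconds; n = 10.
Posterior: Gamma(3.8+10, 14.5+27.1) = Gamma(13.8, 41.6).
The predictive distribution for the next observation is Lomax; its mean is β/(α−1) = 41.6/12.8 = 3.2500.

3.2500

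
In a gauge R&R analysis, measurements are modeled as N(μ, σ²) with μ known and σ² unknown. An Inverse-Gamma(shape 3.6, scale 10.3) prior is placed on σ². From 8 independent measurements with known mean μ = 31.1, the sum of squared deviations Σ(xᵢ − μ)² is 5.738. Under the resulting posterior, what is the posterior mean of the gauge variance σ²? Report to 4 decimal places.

1.9953

With known mean μ and an Inverse-Gamma(α, β) prior on σ², the Normal likelihood is conjugate: posterior is Inv-Gamma(α + n/2, β + Σ(xᵢ−μ)²/2).
Posterior: Inv-Gamma(3.6 + 8/2, 10.3 + 5.738/2) = Inv-Gamma(7.60, 13.1690).
E[σ²|data] = β/(α−1) = 13.1690/6.60 = 1.9953.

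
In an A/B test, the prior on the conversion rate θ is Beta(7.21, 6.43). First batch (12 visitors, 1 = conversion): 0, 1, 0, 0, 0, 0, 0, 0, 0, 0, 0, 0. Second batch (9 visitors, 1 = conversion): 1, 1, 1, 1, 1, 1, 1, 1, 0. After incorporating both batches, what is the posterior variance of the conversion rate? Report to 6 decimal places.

0.006986

The Beta prior is conjugate to a Binomial/Bernoulli likelihood; the update adds successes to α and failures to β.
After batch 1: Beta(7.21+1, 6.43+11) = Beta(8.21, 17.43).
After batch 2: Beta(8.21+8, 17.43+1) = Beta(16.21, 18.43).
Var = αβ/((α+β)²(α+β+1)) = 16.21·18.43/(34.64²·35.64) = 0.006986.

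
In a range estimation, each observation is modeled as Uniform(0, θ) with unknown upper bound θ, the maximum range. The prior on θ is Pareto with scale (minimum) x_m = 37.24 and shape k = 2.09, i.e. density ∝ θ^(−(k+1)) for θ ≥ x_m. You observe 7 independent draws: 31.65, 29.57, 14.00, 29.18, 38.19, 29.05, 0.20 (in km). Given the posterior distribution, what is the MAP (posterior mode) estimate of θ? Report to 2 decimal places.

38.19

A Pareto(scale x_m, shape k) prior on the upper bound θ of Uniform(0, θ) is conjugate: posterior is Pareto(max(x_m, max xᵢ), k + n).
Sample maximum = 38.19; prior scale x_m = 37.24 → posterior scale = max = 38.19.
Posterior shape = 2.09 + 7 = 9.09.
The Pareto density is decreasing on [x_m, ∞), so the mode is x_m = 38.19.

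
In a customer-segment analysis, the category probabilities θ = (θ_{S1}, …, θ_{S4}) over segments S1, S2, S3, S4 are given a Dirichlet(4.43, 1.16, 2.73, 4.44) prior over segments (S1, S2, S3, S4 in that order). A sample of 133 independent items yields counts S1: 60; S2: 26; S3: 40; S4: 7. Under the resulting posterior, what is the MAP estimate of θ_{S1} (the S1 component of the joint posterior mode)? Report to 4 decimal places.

The Dirichlet prior is conjugate to the Multinomial likelihood: each posterior αⱼ = prior αⱼ + observed count nⱼ.
Posterior concentration: (64.43, 27.16, 42.73, 11.44), total = 145.76.
Joint mode component: (α_{S1}−1)/(Σα−K) = 63.43/141.76 = 0.4474.

0.4474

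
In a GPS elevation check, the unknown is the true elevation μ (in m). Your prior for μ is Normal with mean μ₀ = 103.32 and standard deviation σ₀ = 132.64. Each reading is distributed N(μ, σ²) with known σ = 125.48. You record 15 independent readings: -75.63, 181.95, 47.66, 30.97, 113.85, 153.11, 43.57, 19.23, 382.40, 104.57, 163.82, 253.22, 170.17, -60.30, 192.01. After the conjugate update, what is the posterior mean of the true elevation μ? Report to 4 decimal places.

For Normal data with known variance σ², a Normal(μ₀, σ₀²) prior on μ is conjugate. Posterior precision = 1/σ₀² + n/σ²; posterior mean is the precision-weighted average of μ₀ and x̄.
Σxᵢ = (-75.63) + 181.95 + 47.66 + 30.97 + 113.85 + 153.11 + 43.57 + 19.23 + 382.40 + 104.57 + 163.82 + 253.22 + 170.17 + (-60.30) + 192.01 = 1720.6, so n·x̄ = 1720.6.
σ₀² = 132.64² = 17593.3696, σ² = 125.48² = 15745.2304; σ² + n·σ₀² = 15745.2304 + 15·17593.3696 = 279645.7744.
Posterior mean = (μ₀/σ₀² + n·x̄/σ²)/(1/σ₀² + n/σ²) = (σ²·μ₀ + σ₀²·n·x̄)/(σ² + n·σ₀²) = (15745.2304·103.32 + 17593.3696·1720.6)/279645.7744 = 31897948.938688/279645.7744 = 114.0655.

114.0655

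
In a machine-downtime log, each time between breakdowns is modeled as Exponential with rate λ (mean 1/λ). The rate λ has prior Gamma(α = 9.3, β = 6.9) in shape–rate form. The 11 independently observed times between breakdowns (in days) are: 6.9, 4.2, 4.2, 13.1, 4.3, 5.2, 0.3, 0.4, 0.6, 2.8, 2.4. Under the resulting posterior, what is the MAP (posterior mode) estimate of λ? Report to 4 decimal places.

With a Gamma(shape α, rate β) prior on the exponential rate λ, the posterior after n observations with total T = Σxᵢ is Gamma(α+n, β+T).
Sum of observations T = 44.4 days; n = 11.
Posterior: Gamma(9.3+11, 6.9+44.4) = Gamma(20.3, 51.3).
Mode = (α−1)/β = 0.3762.

0.3762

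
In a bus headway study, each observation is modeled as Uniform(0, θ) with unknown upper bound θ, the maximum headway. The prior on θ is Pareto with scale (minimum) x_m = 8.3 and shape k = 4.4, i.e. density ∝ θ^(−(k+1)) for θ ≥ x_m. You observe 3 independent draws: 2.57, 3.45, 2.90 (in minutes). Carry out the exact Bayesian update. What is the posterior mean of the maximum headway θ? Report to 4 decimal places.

A Pareto(scale x_m, shape k) prior on the upper bound θ of Uniform(0, θ) is conjugate: posterior is Pareto(max(x_m, max xᵢ), k + n).
Sample maximum = 3.45; prior scale x_m = 8.3 → posterior scale = max = 8.30.
Posterior shape = 4.4 + 3 = 7.4.
E[θ|data] = k·x_m/(k−1) = 7.4·8.30/6.4 = 9.5969.

9.5969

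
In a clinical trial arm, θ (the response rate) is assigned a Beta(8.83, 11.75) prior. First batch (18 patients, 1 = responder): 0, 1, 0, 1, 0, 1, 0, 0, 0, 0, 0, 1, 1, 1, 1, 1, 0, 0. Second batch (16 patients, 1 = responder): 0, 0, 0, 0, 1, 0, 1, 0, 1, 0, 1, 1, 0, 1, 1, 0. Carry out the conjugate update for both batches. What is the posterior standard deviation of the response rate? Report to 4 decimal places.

0.0665

The Beta prior is conjugate to a Binomial/Bernoulli likelihood; the update adds successes to α and failures to β.
After batch 1: Beta(8.83+8, 11.75+10) = Beta(16.83, 21.75).
After batch 2: Beta(16.83+7, 21.75+9) = Beta(23.83, 30.75).
Var = αβ/((α+β)²(α+β+1)) = 23.83·30.75/(54.58²·55.58) = 0.00442572; SD = √0.00442572 = 0.0665.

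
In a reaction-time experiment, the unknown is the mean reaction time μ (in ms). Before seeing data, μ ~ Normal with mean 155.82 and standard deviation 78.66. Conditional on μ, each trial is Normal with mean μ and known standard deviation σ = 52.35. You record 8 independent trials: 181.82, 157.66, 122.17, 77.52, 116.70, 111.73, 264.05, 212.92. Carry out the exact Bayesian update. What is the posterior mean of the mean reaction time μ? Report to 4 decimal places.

155.5843

For Normal data with known variance σ², a Normal(μ₀, σ₀²) prior on μ is conjugate. Posterior precision = 1/σ₀² + n/σ²; posterior mean is the precision-weighted average of μ₀ and x̄.
Σxᵢ = 181.82 + 157.66 + 122.17 + 77.52 + 116.70 + 111.73 + 264.05 + 212.92 = 1244.57, so n·x̄ = 1244.57.
σ₀² = 78.66² = 6187.3956, σ² = 52.35² = 2740.5225; σ² + n·σ₀² = 2740.5225 + 8·6187.3956 = 52239.6873.
Posterior mean = (μ₀/σ₀² + n·x̄/σ²)/(1/σ₀² + n/σ²) = (σ²·μ₀ + σ₀²·n·x̄)/(σ² + n·σ₀²) = (2740.5225·155.82 + 6187.3956·1244.57)/52239.6873 = 8127675.157842/52239.6873 = 155.5843.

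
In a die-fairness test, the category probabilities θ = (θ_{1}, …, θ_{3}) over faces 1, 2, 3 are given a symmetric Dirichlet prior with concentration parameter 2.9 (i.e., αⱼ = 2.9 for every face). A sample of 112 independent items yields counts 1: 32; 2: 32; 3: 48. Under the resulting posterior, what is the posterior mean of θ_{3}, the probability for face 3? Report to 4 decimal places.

The Dirichlet prior is conjugate to the Multinomial likelihood: each posterior αⱼ = prior αⱼ + observed count nⱼ.
Posterior concentration: (34.9, 34.9, 50.9), total = 120.7.
E[θ_{3}|data] = α_{3}/Σα = 50.9/120.7 = 0.4217.

0.4217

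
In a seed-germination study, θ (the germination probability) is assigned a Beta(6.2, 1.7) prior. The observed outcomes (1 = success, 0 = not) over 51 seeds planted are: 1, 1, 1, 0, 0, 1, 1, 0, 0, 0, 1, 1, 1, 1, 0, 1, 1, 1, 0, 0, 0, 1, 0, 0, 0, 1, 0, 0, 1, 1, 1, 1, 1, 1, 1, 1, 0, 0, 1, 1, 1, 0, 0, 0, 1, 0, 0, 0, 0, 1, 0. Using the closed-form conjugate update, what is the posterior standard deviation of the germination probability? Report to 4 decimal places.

0.0641

The Beta prior is conjugate to a Binomial/Bernoulli likelihood; the update adds successes to α and failures to β.
Posterior: Beta(α+k, β+n−k) = Beta(6.2+27, 1.7+24) = Beta(33.2, 25.7).
Var = αβ/((α+β)²(α+β+1)) = 33.2·25.7/(58.9²·59.9) = 0.00410595; SD = √0.00410595 = 0.0641.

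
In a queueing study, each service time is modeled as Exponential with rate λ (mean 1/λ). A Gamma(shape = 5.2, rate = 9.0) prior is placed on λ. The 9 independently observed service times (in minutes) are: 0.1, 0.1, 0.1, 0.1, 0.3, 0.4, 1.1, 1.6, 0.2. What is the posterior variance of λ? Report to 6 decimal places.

With a Gamma(shape α, rate β) prior on the exponential rate λ, the posterior after n observations with total T = Σxᵢ is Gamma(α+n, β+T).
Sum of observations T = 4.0 minutes; n = 9.
Posterior: Gamma(5.2+9, 9.0+4.0) = Gamma(14.2, 13.0).
Var = α/β² = 0.084024.

0.084024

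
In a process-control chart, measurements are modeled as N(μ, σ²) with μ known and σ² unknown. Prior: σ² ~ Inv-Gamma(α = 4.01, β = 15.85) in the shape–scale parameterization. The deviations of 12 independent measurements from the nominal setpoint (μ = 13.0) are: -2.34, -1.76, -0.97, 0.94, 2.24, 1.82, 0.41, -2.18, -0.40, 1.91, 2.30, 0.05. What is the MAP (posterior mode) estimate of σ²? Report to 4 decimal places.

2.9268

With known mean μ and an Inverse-Gamma(α, β) prior on σ², the Normal likelihood is conjugate: posterior is Inv-Gamma(α + n/2, β + Σ(xᵢ−μ)²/2).
Σ(xᵢ−μ)² = (-2.34)² + (-1.76)² + (-0.97)² + (0.94)² + (2.24)² + (1.82)² + (0.41)² + (-2.18)² + (-0.40)² + (1.91)² + (2.30)² + (0.05)² = 32.7488.
Posterior: Inv-Gamma(4.01 + 12/2, 15.85 + 32.7488/2) = Inv-Gamma(10.01, 32.22440).
Mode = β/(α+1) = 32.22440/11.01 = 2.9268.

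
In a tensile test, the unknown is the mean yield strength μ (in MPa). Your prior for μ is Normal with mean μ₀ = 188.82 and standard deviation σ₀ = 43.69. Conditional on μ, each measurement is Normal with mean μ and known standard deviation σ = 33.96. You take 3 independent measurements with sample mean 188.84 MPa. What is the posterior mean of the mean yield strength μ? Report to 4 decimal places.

For Normal data with known variance σ², a Normal(μ₀, σ₀²) prior on μ is conjugate. Posterior precision = 1/σ₀² + n/σ²; posterior mean is the precision-weighted average of μ₀ and x̄.
n·x̄ = 3·188.84 = 566.52.
σ₀² = 43.69² = 1908.8161, σ² = 33.96² = 1153.2816; σ² + n·σ₀² = 1153.2816 + 3·1908.8161 = 6879.7299.
Posterior mean = (μ₀/σ₀² + n·x̄/σ²)/(1/σ₀² + n/σ²) = (σ²·μ₀ + σ₀²·n·x̄)/(σ² + n·σ₀²) = (1153.2816·188.82 + 1908.8161·566.52)/6879.7299 = 1299145.128684/6879.7299 = 188.8366.

188.8366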